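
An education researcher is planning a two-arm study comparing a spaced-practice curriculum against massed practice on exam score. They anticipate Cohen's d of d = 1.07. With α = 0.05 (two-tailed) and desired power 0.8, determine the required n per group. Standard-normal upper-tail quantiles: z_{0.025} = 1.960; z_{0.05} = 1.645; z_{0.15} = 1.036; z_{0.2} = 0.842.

n = 14 per group

For two independent groups with equal n: n = 2·((z_{α/2} + z_β) / d)².
z_{α/2} + z_β = 1.960 + 0.842 = 2.802.
n = 2 × (2.802 / 1.07)² = 2 × 2.619² = 2 × 6.86 = 13.7.
Round up to the next whole participant.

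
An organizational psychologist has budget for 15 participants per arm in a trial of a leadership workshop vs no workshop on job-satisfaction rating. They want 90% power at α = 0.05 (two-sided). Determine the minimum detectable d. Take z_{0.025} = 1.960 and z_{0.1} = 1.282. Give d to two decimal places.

For two independent groups of n = 15 each: d_min = (z_{α/2} + z_β)·√(2/n).
z-sum = 1.960 + 1.282 = 3.242.
d_min = 3.242 × √(2/15) = 3.242 × 0.3651 = 1.184.

d_min ≈ 1.18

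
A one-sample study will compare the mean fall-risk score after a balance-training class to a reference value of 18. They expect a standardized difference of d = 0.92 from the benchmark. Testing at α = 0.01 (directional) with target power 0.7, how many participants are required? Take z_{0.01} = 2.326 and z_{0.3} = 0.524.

For a one-sample test: n = ((z_{α} + z_β) / d)².
z_{α} + z_β = 2.326 + 0.524 = 2.850.
n = (2.850 / 0.92)² = 3.098² = 9.60.
Round up.

n = 10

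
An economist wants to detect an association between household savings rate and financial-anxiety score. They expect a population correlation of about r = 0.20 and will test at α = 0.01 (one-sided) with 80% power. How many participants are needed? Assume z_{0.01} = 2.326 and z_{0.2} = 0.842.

n = 248

Fisher's z: C = ½·ln((1+r)/(1−r)) = ½·ln(1.5000) = 0.2027.
n = ((z_{α} + z_β)/C)² + 3.
(2.326 + 0.842) / 0.2027 = 3.168 / 0.2027 = 15.629.
n = 15.629² + 3 = 244.27 + 3 = 247.3.
Round up.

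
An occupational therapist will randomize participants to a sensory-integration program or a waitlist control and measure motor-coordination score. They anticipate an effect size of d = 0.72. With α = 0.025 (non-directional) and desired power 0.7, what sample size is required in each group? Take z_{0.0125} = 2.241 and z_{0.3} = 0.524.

For two independent groups with equal n: n = 2·((z_{α/2} + z_β) / d)².
z_{α/2} + z_β = 2.241 + 0.524 = 2.765.
n = 2 × (2.765 / 0.72)² = 2 × 3.840² = 2 × 14.75 = 29.5.
Round up to the next whole participant.

n = 30 per group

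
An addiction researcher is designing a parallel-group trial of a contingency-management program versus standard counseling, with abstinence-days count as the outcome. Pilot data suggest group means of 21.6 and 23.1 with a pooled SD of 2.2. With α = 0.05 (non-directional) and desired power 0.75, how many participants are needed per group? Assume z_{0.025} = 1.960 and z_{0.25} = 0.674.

Cohen's d = |M₁ − M₂| / SD_pooled = |21.6 − 23.1| / 2.2 = 1.5 / 2.2 = 0.682.
For two independent groups with equal n: n = 2·((z_{α/2} + z_β) / d)².
z_{α/2} + z_β = 1.960 + 0.674 = 2.634.
n = 2 × (2.634 / 0.682)² = 2 × 3.862² = 2 × 14.92 = 29.8.
Round up to the next whole participant.

n = 30 per group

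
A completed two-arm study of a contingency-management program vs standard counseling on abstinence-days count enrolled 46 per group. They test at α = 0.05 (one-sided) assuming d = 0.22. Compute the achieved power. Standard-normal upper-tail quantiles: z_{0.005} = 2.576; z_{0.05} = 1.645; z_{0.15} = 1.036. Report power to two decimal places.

For two equal groups, power = Φ(d·√(n/2) − z_{α}).
d·√(n/2) = 0.22 × √(46/2) = 0.22 × 4.796 = 1.055.
z_β = 1.055 − 1.645 = -0.590.
Power = Φ(-0.590) = 0.278.

power ≈ 0.28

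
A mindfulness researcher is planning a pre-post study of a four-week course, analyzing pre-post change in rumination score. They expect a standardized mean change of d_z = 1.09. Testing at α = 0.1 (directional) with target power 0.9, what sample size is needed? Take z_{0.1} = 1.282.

n = 6 pairs

For a paired (one-sample on differences) test: n = ((z_{α} + z_β) / d)².
z_{α} + z_β = 1.282 + 1.282 = 2.564.
n = (2.564 / 1.09)² = 2.352² = 5.53.
Round up.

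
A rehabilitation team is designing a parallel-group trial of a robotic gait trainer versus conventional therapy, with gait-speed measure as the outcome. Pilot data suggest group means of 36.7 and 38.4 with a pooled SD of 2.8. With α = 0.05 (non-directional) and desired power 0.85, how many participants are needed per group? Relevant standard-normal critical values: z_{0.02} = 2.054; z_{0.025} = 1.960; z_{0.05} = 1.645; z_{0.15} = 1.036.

Cohen's d = |M₁ − M₂| / SD_pooled = |36.7 − 38.4| / 2.8 = 1.7 / 2.8 = 0.607.
For two independent groups with equal n: n = 2·((z_{α/2} + z_β) / d)².
z_{α/2} + z_β = 1.960 + 1.036 = 2.996.
n = 2 × (2.996 / 0.607)² = 2 × 4.936² = 2 × 24.36 = 48.7.
Round up to the next whole participant.

n = 49 per group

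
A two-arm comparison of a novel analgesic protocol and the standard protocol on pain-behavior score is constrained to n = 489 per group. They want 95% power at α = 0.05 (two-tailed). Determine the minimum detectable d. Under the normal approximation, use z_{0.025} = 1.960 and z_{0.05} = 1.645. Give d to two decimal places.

d_min ≈ 0.23

For two independent groups of n = 489 each: d_min = (z_{α/2} + z_β)·√(2/n).
z-sum = 1.960 + 1.645 = 3.605.
d_min = 3.605 × √(2/489) = 3.605 × 0.0640 = 0.231.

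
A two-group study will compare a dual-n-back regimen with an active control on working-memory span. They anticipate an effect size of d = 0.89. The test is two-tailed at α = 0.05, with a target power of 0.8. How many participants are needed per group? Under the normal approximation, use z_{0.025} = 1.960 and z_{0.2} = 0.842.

n = 20 per group

For two independent groups with equal n: n = 2·((z_{α/2} + z_β) / d)².
z_{α/2} + z_β = 1.960 + 0.842 = 2.802.
n = 2 × (2.802 / 0.89)² = 2 × 3.148² = 2 × 9.91 = 19.8.
Round up to the next whole participant.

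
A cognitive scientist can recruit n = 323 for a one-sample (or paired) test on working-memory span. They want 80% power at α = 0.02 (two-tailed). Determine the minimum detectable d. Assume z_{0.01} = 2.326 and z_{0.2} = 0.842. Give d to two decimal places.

For a single sample (or paired design) of n = 323: d_min = (z_{α/2} + z_β)/√n.
z-sum = 2.326 + 0.842 = 3.168.
d_min = 3.168 / √323 = 3.168 / 17.972 = 0.176.

d_min ≈ 0.18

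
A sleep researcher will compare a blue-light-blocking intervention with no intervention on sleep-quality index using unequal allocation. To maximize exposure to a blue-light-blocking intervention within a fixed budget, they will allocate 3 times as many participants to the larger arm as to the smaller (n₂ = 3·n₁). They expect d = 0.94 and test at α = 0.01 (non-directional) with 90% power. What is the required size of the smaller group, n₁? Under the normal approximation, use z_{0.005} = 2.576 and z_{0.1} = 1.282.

With allocation ratio k = n₂/n₁ = 3, Var(x̄₁−x̄₂) = σ²(1/n₁ + 1/(k·n₁)) = σ²·(k+1)/(k·n₁).
So n₁ = (1 + 1/k)·((z_{α/2} + z_β)/d)² = 1.333 × (3.858/0.94)².
n₁ = 1.333 × 16.84 = 22.5.
Round up: n₁ = 23, giving n₂ = 3 × 23 = 69.

n₁ = 23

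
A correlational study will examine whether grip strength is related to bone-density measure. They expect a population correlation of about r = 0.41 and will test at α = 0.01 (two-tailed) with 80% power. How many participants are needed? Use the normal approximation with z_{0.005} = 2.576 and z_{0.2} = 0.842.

Fisher's z: C = ½·ln((1+r)/(1−r)) = ½·ln(2.3898) = 0.4356.
n = ((z_{α/2} + z_β)/C)² + 3.
(2.576 + 0.842) / 0.4356 = 3.418 / 0.4356 = 7.847.
n = 7.847² + 3 = 61.57 + 3 = 64.6.
Round up.

n = 65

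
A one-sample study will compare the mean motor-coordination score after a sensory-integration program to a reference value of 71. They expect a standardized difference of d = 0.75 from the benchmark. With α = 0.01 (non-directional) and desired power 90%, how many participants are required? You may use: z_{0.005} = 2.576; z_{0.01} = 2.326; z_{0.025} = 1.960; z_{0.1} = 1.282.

For a one-sample test: n = ((z_{α/2} + z_β) / d)².
z_{α/2} + z_β = 2.576 + 1.282 = 3.858.
n = (3.858 / 0.75)² = 5.144² = 26.46.
Round up.

n = 27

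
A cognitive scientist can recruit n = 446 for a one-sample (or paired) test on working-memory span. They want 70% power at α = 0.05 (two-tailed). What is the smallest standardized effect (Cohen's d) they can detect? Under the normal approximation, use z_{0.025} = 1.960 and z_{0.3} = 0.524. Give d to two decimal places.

d_min ≈ 0.12

For a single sample (or paired design) of n = 446: d_min = (z_{α/2} + z_β)/√n.
z-sum = 1.960 + 0.524 = 2.484.
d_min = 2.484 / √446 = 2.484 / 21.119 = 0.118.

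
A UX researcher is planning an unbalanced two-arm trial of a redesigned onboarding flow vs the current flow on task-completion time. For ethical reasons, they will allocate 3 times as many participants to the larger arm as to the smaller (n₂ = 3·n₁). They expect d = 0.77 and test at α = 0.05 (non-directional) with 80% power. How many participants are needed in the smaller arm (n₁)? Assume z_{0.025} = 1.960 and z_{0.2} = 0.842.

With allocation ratio k = n₂/n₁ = 3, Var(x̄₁−x̄₂) = σ²(1/n₁ + 1/(k·n₁)) = σ²·(k+1)/(k·n₁).
So n₁ = (1 + 1/k)·((z_{α/2} + z_β)/d)² = 1.333 × (2.802/0.77)².
n₁ = 1.333 × 13.24 = 17.7.
Round up: n₁ = 18, giving n₂ = 3 × 18 = 54.

n₁ = 18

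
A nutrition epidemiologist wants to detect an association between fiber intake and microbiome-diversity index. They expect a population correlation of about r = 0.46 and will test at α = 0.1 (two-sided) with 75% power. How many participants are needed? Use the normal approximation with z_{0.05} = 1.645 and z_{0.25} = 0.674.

n = 25

Fisher's z: C = ½·ln((1+r)/(1−r)) = ½·ln(2.7037) = 0.4973.
n = ((z_{α/2} + z_β)/C)² + 3.
(1.645 + 0.674) / 0.4973 = 2.319 / 0.4973 = 4.663.
n = 4.663² + 3 = 21.75 + 3 = 24.7.
Round up.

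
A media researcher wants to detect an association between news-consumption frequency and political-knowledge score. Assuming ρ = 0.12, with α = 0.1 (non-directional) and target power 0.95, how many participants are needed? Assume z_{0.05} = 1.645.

Fisher's z: C = ½·ln((1+r)/(1−r)) = ½·ln(1.2727) = 0.1206.
n = ((z_{α/2} + z_β)/C)² + 3.
(1.645 + 1.645) / 0.1206 = 3.290 / 0.1206 = 27.280.
n = 27.280² + 3 = 744.21 + 3 = 747.2.
Round up.

n = 748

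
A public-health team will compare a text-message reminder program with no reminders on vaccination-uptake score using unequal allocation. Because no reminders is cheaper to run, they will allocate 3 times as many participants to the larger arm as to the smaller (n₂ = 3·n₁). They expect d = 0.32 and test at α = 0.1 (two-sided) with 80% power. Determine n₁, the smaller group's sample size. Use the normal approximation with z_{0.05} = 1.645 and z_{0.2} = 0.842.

n₁ = 81

With allocation ratio k = n₂/n₁ = 3, Var(x̄₁−x̄₂) = σ²(1/n₁ + 1/(k·n₁)) = σ²·(k+1)/(k·n₁).
So n₁ = (1 + 1/k)·((z_{α/2} + z_β)/d)² = 1.333 × (2.487/0.32)².
n₁ = 1.333 × 60.40 = 80.5.
Round up: n₁ = 81, giving n₂ = 3 × 81 = 243.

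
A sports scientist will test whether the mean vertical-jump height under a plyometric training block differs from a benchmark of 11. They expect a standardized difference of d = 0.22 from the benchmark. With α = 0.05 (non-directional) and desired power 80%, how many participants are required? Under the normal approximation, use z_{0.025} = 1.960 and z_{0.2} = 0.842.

n = 163

For a one-sample test: n = ((z_{α/2} + z_β) / d)².
z_{α/2} + z_β = 1.960 + 0.842 = 2.802.
n = (2.802 / 0.22)² = 12.736² = 162.21.
Round up.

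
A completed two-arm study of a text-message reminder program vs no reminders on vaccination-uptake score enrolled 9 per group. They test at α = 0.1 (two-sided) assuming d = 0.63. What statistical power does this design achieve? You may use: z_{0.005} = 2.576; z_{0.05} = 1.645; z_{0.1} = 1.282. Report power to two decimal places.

power ≈ 0.38

For two equal groups, power = Φ(d·√(n/2) − z_{α/2}).
d·√(n/2) = 0.63 × √(9/2) = 0.63 × 2.121 = 1.336.
z_β = 1.336 − 1.645 = -0.309.
Power = Φ(-0.309) = 0.379.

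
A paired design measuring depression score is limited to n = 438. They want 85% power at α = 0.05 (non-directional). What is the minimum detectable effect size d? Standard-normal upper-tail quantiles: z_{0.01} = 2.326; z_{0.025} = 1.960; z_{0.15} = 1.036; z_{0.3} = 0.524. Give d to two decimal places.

For a single sample (or paired design) of n = 438: d_min = (z_{α/2} + z_β)/√n.
z-sum = 1.960 + 1.036 = 2.996.
d_min = 2.996 / √438 = 2.996 / 20.928 = 0.143.

d_min ≈ 0.14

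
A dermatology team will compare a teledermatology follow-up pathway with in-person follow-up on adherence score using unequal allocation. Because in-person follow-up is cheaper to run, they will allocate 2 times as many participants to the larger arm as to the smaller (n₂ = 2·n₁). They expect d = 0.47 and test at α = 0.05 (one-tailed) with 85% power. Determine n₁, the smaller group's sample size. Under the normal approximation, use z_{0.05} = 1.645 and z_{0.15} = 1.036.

With allocation ratio k = n₂/n₁ = 2, Var(x̄₁−x̄₂) = σ²(1/n₁ + 1/(k·n₁)) = σ²·(k+1)/(k·n₁).
So n₁ = (1 + 1/k)·((z_{α} + z_β)/d)² = 1.500 × (2.681/0.47)².
n₁ = 1.500 × 32.54 = 48.8.
Round up: n₁ = 49, giving n₂ = 2 × 49 = 98.

n₁ = 49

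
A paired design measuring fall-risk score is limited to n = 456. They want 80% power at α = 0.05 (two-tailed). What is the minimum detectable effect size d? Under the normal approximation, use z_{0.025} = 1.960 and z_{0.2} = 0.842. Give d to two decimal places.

d_min ≈ 0.13

For a single sample (or paired design) of n = 456: d_min = (z_{α/2} + z_β)/√n.
z-sum = 1.960 + 0.842 = 2.802.
d_min = 2.802 / √456 = 2.802 / 21.354 = 0.131.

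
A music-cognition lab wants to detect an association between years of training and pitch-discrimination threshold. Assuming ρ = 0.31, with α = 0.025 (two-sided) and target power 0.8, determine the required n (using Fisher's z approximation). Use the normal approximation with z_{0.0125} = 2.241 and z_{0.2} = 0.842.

n = 96

Fisher's z: C = ½·ln((1+r)/(1−r)) = ½·ln(1.8986) = 0.3205.
n = ((z_{α/2} + z_β)/C)² + 3.
(2.241 + 0.842) / 0.3205 = 3.083 / 0.3205 = 9.619.
n = 9.619² + 3 = 92.53 + 3 = 95.5.
Round up.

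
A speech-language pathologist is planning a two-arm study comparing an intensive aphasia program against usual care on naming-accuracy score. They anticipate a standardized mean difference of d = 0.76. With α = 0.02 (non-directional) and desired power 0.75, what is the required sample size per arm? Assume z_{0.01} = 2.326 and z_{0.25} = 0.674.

For two independent groups with equal n: n = 2·((z_{α/2} + z_β) / d)².
z_{α/2} + z_β = 2.326 + 0.674 = 3.000.
n = 2 × (3.000 / 0.76)² = 2 × 3.947² = 2 × 15.58 = 31.2.
Round up to the next whole participant.

n = 32 per group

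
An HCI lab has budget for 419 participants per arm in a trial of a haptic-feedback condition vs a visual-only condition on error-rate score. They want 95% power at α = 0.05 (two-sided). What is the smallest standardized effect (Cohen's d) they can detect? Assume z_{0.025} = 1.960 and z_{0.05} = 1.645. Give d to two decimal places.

For two independent groups of n = 419 each: d_min = (z_{α/2} + z_β)·√(2/n).
z-sum = 1.960 + 1.645 = 3.605.
d_min = 3.605 × √(2/419) = 3.605 × 0.0691 = 0.249.

d_min ≈ 0.25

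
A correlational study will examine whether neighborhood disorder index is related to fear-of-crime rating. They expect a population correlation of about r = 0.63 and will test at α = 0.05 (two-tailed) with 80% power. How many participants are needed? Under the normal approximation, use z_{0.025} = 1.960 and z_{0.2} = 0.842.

Fisher's z: C = ½·ln((1+r)/(1−r)) = ½·ln(4.4054) = 0.7414.
n = ((z_{α/2} + z_β)/C)² + 3.
(1.960 + 0.842) / 0.7414 = 2.802 / 0.7414 = 3.779.
n = 3.779² + 3 = 14.28 + 3 = 17.3.
Round up.

n = 18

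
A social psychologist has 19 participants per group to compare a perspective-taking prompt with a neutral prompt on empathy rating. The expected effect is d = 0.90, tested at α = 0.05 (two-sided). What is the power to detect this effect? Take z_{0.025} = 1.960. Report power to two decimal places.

For two equal groups, power = Φ(d·√(n/2) − z_{α/2}).
d·√(n/2) = 0.90 × √(19/2) = 0.90 × 3.082 = 2.774.
z_β = 2.774 − 1.960 = 0.814.
Power = Φ(0.814) = 0.792.

power ≈ 0.79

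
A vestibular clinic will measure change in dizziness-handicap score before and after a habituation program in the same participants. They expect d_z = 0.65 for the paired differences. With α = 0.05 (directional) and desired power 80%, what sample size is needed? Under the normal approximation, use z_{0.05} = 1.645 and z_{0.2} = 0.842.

n = 15 pairs

For a paired (one-sample on differences) test: n = ((z_{α} + z_β) / d)².
z_{α} + z_β = 1.645 + 0.842 = 2.487.
n = (2.487 / 0.65)² = 3.826² = 14.64.
Round up.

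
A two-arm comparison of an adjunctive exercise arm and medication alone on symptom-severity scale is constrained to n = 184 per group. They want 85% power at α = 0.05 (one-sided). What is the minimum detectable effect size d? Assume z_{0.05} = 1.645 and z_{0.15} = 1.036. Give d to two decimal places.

For two independent groups of n = 184 each: d_min = (z_{α} + z_β)·√(2/n).
z-sum = 1.645 + 1.036 = 2.681.
d_min = 2.681 × √(2/184) = 2.681 × 0.1043 = 0.280.

d_min ≈ 0.28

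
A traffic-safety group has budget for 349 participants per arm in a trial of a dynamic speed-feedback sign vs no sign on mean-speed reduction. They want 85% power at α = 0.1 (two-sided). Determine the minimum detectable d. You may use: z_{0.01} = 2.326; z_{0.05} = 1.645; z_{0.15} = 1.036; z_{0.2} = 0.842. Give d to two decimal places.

For two independent groups of n = 349 each: d_min = (z_{α/2} + z_β)·√(2/n).
z-sum = 1.645 + 1.036 = 2.681.
d_min = 2.681 × √(2/349) = 2.681 × 0.0757 = 0.203.

d_min ≈ 0.20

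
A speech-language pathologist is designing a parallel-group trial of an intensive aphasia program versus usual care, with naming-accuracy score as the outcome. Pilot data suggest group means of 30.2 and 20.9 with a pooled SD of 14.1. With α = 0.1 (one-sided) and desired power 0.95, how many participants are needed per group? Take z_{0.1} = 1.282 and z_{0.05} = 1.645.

n = 40 per group

Cohen's d = |M₁ − M₂| / SD_pooled = |30.2 − 20.9| / 14.1 = 9.3 / 14.1 = 0.660.
For two independent groups with equal n: n = 2·((z_{α} + z_β) / d)².
z_{α} + z_β = 1.282 + 1.645 = 2.927.
n = 2 × (2.927 / 0.660)² = 2 × 4.435² = 2 × 19.67 = 39.3.
Round up to the next whole participant.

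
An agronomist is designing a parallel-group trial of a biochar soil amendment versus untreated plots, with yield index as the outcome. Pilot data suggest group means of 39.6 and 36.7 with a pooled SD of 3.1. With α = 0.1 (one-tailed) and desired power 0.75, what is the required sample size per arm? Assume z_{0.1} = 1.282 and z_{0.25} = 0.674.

Cohen's d = |M₁ − M₂| / SD_pooled = |39.6 − 36.7| / 3.1 = 2.9 / 3.1 = 0.935.
For two independent groups with equal n: n = 2·((z_{α} + z_β) / d)².
z_{α} + z_β = 1.282 + 0.674 = 1.956.
n = 2 × (1.956 / 0.935)² = 2 × 2.092² = 2 × 4.38 = 8.8.
Round up to the next whole participant.

n = 9 per group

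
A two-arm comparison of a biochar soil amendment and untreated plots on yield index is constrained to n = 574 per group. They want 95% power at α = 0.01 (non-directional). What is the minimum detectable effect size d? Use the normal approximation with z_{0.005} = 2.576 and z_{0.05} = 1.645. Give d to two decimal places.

For two independent groups of n = 574 each: d_min = (z_{α/2} + z_β)·√(2/n).
z-sum = 2.576 + 1.645 = 4.221.
d_min = 4.221 × √(2/574) = 4.221 × 0.0590 = 0.249.

d_min ≈ 0.25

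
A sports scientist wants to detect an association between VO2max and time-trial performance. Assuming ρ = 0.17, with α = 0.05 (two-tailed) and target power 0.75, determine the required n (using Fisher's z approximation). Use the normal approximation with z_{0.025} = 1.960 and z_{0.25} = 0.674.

Fisher's z: C = ½·ln((1+r)/(1−r)) = ½·ln(1.4096) = 0.1717.
n = ((z_{α/2} + z_β)/C)² + 3.
(1.960 + 0.674) / 0.1717 = 2.634 / 0.1717 = 15.341.
n = 15.341² + 3 = 235.34 + 3 = 238.3.
Round up.

n = 239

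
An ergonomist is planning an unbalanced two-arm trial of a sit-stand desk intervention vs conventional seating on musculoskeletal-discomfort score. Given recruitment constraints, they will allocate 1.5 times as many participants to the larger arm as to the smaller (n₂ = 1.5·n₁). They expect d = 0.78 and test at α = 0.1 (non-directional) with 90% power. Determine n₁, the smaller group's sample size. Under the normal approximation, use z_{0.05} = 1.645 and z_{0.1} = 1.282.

n₁ = 24

With allocation ratio k = n₂/n₁ = 1.5, Var(x̄₁−x̄₂) = σ²(1/n₁ + 1/(k·n₁)) = σ²·(k+1)/(k·n₁).
So n₁ = (1 + 1/k)·((z_{α/2} + z_β)/d)² = 1.667 × (2.927/0.78)².
n₁ = 1.667 × 14.08 = 23.5.
Round up: n₁ = 24, giving n₂ = 1.5 × 24 = 36.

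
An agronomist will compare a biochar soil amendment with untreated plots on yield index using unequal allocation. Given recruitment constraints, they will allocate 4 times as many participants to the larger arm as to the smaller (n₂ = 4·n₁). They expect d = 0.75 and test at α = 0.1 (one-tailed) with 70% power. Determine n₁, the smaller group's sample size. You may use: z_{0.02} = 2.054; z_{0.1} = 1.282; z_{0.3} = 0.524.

With allocation ratio k = n₂/n₁ = 4, Var(x̄₁−x̄₂) = σ²(1/n₁ + 1/(k·n₁)) = σ²·(k+1)/(k·n₁).
So n₁ = (1 + 1/k)·((z_{α} + z_β)/d)² = 1.250 × (1.806/0.75)².
n₁ = 1.250 × 5.80 = 7.2.
Round up: n₁ = 8, giving n₂ = 4 × 8 = 32.

n₁ = 8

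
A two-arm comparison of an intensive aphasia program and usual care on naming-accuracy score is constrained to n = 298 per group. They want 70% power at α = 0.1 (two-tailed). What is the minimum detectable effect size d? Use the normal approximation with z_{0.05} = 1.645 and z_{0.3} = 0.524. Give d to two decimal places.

d_min ≈ 0.18

For two independent groups of n = 298 each: d_min = (z_{α/2} + z_β)·√(2/n).
z-sum = 1.645 + 0.524 = 2.169.
d_min = 2.169 × √(2/298) = 2.169 × 0.0819 = 0.178.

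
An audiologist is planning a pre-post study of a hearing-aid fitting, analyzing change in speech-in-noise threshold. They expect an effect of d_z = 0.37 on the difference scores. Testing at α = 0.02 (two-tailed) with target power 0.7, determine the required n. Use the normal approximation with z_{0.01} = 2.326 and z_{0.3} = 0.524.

n = 60 pairs

For a paired (one-sample on differences) test: n = ((z_{α/2} + z_β) / d)².
z_{α/2} + z_β = 2.326 + 0.524 = 2.850.
n = (2.850 / 0.37)² = 7.703² = 59.33.
Round up.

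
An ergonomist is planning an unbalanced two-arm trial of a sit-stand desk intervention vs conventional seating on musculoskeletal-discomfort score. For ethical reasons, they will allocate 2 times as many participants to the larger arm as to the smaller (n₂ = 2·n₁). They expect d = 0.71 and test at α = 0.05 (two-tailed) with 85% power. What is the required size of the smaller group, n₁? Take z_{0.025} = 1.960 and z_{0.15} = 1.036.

n₁ = 27

With allocation ratio k = n₂/n₁ = 2, Var(x̄₁−x̄₂) = σ²(1/n₁ + 1/(k·n₁)) = σ²·(k+1)/(k·n₁).
So n₁ = (1 + 1/k)·((z_{α/2} + z_β)/d)² = 1.500 × (2.996/0.71)².
n₁ = 1.500 × 17.81 = 26.7.
Round up: n₁ = 27, giving n₂ = 2 × 27 = 54.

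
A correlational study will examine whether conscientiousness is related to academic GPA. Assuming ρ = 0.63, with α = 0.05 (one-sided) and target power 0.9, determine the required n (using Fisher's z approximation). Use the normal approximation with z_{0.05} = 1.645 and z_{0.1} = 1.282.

n = 19

Fisher's z: C = ½·ln((1+r)/(1−r)) = ½·ln(4.4054) = 0.7414.
n = ((z_{α} + z_β)/C)² + 3.
(1.645 + 1.282) / 0.7414 = 2.927 / 0.7414 = 3.948.
n = 3.948² + 3 = 15.59 + 3 = 18.6.
Round up.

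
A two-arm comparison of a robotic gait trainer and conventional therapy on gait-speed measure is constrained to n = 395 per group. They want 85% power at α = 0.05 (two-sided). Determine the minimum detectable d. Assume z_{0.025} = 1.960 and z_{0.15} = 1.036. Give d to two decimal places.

For two independent groups of n = 395 each: d_min = (z_{α/2} + z_β)·√(2/n).
z-sum = 1.960 + 1.036 = 2.996.
d_min = 2.996 × √(2/395) = 2.996 × 0.0712 = 0.213.

d_min ≈ 0.21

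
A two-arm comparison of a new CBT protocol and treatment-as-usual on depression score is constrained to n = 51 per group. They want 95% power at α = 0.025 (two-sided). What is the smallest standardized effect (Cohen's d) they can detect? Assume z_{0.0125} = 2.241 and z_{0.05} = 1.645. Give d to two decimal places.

d_min ≈ 0.77

For two independent groups of n = 51 each: d_min = (z_{α/2} + z_β)·√(2/n).
z-sum = 2.241 + 1.645 = 3.886.
d_min = 3.886 × √(2/51) = 3.886 × 0.1980 = 0.770.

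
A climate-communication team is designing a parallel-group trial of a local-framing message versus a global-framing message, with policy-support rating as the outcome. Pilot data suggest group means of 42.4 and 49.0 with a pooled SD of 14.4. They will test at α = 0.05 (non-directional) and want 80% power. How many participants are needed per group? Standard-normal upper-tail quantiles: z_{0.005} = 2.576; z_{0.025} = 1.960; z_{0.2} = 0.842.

Cohen's d = |M₁ − M₂| / SD_pooled = |42.4 − 49.0| / 14.4 = 6.6 / 14.4 = 0.458.
For two independent groups with equal n: n = 2·((z_{α/2} + z_β) / d)².
z_{α/2} + z_β = 1.960 + 0.842 = 2.802.
n = 2 × (2.802 / 0.458)² = 2 × 6.118² = 2 × 37.43 = 74.9.
Round up to the next whole participant.

n = 75 per group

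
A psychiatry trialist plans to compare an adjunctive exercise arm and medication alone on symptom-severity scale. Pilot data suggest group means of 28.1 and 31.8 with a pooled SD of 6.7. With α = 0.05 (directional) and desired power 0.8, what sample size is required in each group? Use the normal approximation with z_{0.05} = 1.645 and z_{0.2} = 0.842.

Cohen's d = |M₁ − M₂| / SD_pooled = |28.1 − 31.8| / 6.7 = 3.7 / 6.7 = 0.552.
For two independent groups with equal n: n = 2·((z_{α} + z_β) / d)².
z_{α} + z_β = 1.645 + 0.842 = 2.487.
n = 2 × (2.487 / 0.552)² = 2 × 4.505² = 2 × 20.30 = 40.6.
Round up to the next whole participant.

n = 41 per group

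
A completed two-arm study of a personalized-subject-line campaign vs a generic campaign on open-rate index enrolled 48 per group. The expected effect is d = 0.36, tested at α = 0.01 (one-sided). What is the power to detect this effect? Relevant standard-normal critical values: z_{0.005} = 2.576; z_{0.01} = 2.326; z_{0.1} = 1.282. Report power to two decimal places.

For two equal groups, power = Φ(d·√(n/2) − z_{α}).
d·√(n/2) = 0.36 × √(48/2) = 0.36 × 4.899 = 1.764.
z_β = 1.764 − 2.326 = -0.562.
Power = Φ(-0.562) = 0.287.

power ≈ 0.29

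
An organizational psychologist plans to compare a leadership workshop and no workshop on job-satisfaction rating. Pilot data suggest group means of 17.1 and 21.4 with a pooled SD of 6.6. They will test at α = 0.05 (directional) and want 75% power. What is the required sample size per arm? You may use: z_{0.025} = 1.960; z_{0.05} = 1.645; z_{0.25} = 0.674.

n = 26 per group

Cohen's d = |M₁ − M₂| / SD_pooled = |17.1 − 21.4| / 6.6 = 4.3 / 6.6 = 0.652.
For two independent groups with equal n: n = 2·((z_{α} + z_β) / d)².
z_{α} + z_β = 1.645 + 0.674 = 2.319.
n = 2 × (2.319 / 0.652)² = 2 × 3.557² = 2 × 12.65 = 25.3.
Round up to the next whole participant.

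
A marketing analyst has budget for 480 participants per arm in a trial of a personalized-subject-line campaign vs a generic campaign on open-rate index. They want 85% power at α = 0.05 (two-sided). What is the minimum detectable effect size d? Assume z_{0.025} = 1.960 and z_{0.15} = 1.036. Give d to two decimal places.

For two independent groups of n = 480 each: d_min = (z_{α/2} + z_β)·√(2/n).
z-sum = 1.960 + 1.036 = 2.996.
d_min = 2.996 × √(2/480) = 2.996 × 0.0645 = 0.193.

d_min ≈ 0.19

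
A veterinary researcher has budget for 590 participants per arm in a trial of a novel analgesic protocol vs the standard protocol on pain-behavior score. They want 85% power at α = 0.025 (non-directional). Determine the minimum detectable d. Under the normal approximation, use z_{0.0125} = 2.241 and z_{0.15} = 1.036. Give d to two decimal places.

For two independent groups of n = 590 each: d_min = (z_{α/2} + z_β)·√(2/n).
z-sum = 2.241 + 1.036 = 3.277.
d_min = 3.277 × √(2/590) = 3.277 × 0.0582 = 0.191.

d_min ≈ 0.19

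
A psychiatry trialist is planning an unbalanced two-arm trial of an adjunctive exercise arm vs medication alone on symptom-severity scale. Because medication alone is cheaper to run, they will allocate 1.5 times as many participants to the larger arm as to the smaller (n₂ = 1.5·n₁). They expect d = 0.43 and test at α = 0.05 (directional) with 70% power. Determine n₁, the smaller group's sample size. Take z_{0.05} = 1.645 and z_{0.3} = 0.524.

n₁ = 43

With allocation ratio k = n₂/n₁ = 1.5, Var(x̄₁−x̄₂) = σ²(1/n₁ + 1/(k·n₁)) = σ²·(k+1)/(k·n₁).
So n₁ = (1 + 1/k)·((z_{α} + z_β)/d)² = 1.667 × (2.169/0.43)².
n₁ = 1.667 × 25.44 = 42.4.
Round up: n₁ = 43, giving n₂ = ⌈1.5 × 43⌉ = ⌈64.5⌉ = 65.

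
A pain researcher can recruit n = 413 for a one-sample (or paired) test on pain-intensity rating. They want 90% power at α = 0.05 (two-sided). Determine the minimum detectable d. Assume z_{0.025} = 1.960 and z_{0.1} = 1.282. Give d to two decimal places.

d_min ≈ 0.16

For a single sample (or paired design) of n = 413: d_min = (z_{α/2} + z_β)/√n.
z-sum = 1.960 + 1.282 = 3.242.
d_min = 3.242 / √413 = 3.242 / 20.322 = 0.160.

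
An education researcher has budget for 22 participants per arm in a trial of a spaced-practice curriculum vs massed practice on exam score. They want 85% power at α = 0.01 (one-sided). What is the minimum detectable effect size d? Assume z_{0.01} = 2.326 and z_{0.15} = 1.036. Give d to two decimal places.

d_min ≈ 1.01

For two independent groups of n = 22 each: d_min = (z_{α} + z_β)·√(2/n).
z-sum = 2.326 + 1.036 = 3.362.
d_min = 3.362 × √(2/22) = 3.362 × 0.3015 = 1.014.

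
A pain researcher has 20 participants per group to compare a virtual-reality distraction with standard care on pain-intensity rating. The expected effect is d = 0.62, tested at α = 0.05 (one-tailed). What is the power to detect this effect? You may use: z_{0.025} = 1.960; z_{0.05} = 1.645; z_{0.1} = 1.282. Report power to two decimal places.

For two equal groups, power = Φ(d·√(n/2) − z_{α}).
d·√(n/2) = 0.62 × √(20/2) = 0.62 × 3.162 = 1.961.
z_β = 1.961 − 1.645 = 0.316.
Power = Φ(0.316) = 0.624.

power ≈ 0.62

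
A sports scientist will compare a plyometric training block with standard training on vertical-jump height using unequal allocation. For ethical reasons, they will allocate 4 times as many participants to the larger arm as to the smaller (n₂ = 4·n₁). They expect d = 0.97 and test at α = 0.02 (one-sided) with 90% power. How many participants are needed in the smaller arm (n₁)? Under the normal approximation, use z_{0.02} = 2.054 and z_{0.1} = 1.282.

With allocation ratio k = n₂/n₁ = 4, Var(x̄₁−x̄₂) = σ²(1/n₁ + 1/(k·n₁)) = σ²·(k+1)/(k·n₁).
So n₁ = (1 + 1/k)·((z_{α} + z_β)/d)² = 1.250 × (3.336/0.97)².
n₁ = 1.250 × 11.83 = 14.8.
Round up: n₁ = 15, giving n₂ = 4 × 15 = 60.

n₁ = 15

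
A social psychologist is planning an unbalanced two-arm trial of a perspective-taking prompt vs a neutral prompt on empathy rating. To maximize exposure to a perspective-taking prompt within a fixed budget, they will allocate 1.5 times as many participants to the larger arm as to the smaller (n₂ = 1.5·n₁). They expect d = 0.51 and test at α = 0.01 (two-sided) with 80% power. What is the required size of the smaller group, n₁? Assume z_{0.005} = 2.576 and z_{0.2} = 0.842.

n₁ = 75

With allocation ratio k = n₂/n₁ = 1.5, Var(x̄₁−x̄₂) = σ²(1/n₁ + 1/(k·n₁)) = σ²·(k+1)/(k·n₁).
So n₁ = (1 + 1/k)·((z_{α/2} + z_β)/d)² = 1.667 × (3.418/0.51)².
n₁ = 1.667 × 44.92 = 74.9.
Round up: n₁ = 75, giving n₂ = ⌈1.5 × 75⌉ = ⌈112.5⌉ = 113.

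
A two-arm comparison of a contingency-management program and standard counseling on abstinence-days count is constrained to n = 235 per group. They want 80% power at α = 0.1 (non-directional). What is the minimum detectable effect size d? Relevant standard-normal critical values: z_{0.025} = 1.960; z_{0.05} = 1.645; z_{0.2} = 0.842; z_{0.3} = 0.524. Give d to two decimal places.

For two independent groups of n = 235 each: d_min = (z_{α/2} + z_β)·√(2/n).
z-sum = 1.645 + 0.842 = 2.487.
d_min = 2.487 × √(2/235) = 2.487 × 0.0923 = 0.229.

d_min ≈ 0.23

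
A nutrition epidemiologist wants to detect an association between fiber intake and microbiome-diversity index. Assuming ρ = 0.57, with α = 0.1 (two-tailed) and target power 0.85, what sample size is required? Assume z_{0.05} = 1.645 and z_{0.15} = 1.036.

n = 21

Fisher's z: C = ½·ln((1+r)/(1−r)) = ½·ln(3.6512) = 0.6475.
n = ((z_{α/2} + z_β)/C)² + 3.
(1.645 + 1.036) / 0.6475 = 2.681 / 0.6475 = 4.141.
n = 4.141² + 3 = 17.14 + 3 = 20.1.
Round up.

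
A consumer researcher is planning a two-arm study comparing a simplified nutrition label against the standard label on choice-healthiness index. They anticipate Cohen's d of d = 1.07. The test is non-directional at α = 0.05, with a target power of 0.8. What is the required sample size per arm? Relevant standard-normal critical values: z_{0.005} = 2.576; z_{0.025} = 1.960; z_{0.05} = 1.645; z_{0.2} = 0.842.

n = 14 per group

For two independent groups with equal n: n = 2·((z_{α/2} + z_β) / d)².
z_{α/2} + z_β = 1.960 + 0.842 = 2.802.
n = 2 × (2.802 / 1.07)² = 2 × 2.619² = 2 × 6.86 = 13.7.
Round up to the next whole participant.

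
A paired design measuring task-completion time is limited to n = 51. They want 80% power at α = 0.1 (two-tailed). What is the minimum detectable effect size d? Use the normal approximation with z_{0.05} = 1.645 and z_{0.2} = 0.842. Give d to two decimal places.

d_min ≈ 0.35

For a single sample (or paired design) of n = 51: d_min = (z_{α/2} + z_β)/√n.
z-sum = 1.645 + 0.842 = 2.487.
d_min = 2.487 / √51 = 2.487 / 7.141 = 0.348.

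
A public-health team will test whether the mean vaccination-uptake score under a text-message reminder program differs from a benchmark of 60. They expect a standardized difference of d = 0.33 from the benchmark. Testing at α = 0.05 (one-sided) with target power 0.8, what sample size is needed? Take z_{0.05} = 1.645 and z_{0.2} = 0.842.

For a one-sample test: n = ((z_{α} + z_β) / d)².
z_{α} + z_β = 1.645 + 0.842 = 2.487.
n = (2.487 / 0.33)² = 7.536² = 56.80.
Round up.

n = 57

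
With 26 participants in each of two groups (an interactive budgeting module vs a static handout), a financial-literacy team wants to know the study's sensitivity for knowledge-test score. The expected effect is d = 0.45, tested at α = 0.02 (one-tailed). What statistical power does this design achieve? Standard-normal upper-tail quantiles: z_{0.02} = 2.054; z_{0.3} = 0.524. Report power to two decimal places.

For two equal groups, power = Φ(d·√(n/2) − z_{α}).
d·√(n/2) = 0.45 × √(26/2) = 0.45 × 3.606 = 1.622.
z_β = 1.622 − 2.054 = -0.432.
Power = Φ(-0.432) = 0.333.

power ≈ 0.33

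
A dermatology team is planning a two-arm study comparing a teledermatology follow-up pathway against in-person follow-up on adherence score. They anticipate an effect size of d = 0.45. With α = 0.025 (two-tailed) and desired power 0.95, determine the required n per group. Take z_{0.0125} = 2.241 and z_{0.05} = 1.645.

n = 150 per group

For two independent groups with equal n: n = 2·((z_{α/2} + z_β) / d)².
z_{α/2} + z_β = 2.241 + 1.645 = 3.886.
n = 2 × (3.886 / 0.45)² = 2 × 8.636² = 2 × 74.57 = 149.1.
Round up to the next whole participant.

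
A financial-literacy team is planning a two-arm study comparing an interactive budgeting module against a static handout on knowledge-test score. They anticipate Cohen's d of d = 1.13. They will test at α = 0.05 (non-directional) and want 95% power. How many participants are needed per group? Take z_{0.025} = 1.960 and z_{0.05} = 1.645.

n = 21 per group

For two independent groups with equal n: n = 2·((z_{α/2} + z_β) / d)².
z_{α/2} + z_β = 1.960 + 1.645 = 3.605.
n = 2 × (3.605 / 1.13)² = 2 × 3.190² = 2 × 10.18 = 20.4.
Round up to the next whole participant.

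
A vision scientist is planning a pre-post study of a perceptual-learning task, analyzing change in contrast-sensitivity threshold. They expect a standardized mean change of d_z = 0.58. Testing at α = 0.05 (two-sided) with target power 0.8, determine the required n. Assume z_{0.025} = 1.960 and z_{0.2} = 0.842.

For a paired (one-sample on differences) test: n = ((z_{α/2} + z_β) / d)².
z_{α/2} + z_β = 1.960 + 0.842 = 2.802.
n = (2.802 / 0.58)² = 4.831² = 23.34.
Round up.

n = 24 pairs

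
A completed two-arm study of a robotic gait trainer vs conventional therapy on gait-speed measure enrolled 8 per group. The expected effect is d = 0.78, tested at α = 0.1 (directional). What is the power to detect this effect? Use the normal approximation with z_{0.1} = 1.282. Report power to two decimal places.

For two equal groups, power = Φ(d·√(n/2) − z_{α}).
d·√(n/2) = 0.78 × √(8/2) = 0.78 × 2.000 = 1.560.
z_β = 1.560 − 1.282 = 0.278.
Power = Φ(0.278) = 0.609.

power ≈ 0.61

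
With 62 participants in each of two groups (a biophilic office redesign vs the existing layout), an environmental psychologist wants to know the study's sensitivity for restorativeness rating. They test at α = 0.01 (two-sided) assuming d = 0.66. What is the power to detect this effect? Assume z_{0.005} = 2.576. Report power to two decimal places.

power ≈ 0.86

For two equal groups, power = Φ(d·√(n/2) − z_{α/2}).
d·√(n/2) = 0.66 × √(62/2) = 0.66 × 5.568 = 3.675.
z_β = 3.675 − 2.576 = 1.099.
Power = Φ(1.099) = 0.864.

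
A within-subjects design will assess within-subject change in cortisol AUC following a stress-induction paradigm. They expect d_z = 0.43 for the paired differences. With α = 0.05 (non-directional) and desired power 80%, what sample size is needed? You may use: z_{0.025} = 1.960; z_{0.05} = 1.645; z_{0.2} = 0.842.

For a paired (one-sample on differences) test: n = ((z_{α/2} + z_β) / d)².
z_{α/2} + z_β = 1.960 + 0.842 = 2.802.
n = (2.802 / 0.43)² = 6.516² = 42.46.
Round up.

n = 43 pairs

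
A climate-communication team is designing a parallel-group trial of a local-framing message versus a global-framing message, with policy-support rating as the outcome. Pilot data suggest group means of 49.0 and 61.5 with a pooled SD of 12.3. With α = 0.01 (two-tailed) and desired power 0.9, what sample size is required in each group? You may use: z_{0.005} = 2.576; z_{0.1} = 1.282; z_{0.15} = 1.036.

n = 29 per group

Cohen's d = |M₁ − M₂| / SD_pooled = |49.0 − 61.5| / 12.3 = 12.5 / 12.3 = 1.016.
For two independent groups with equal n: n = 2·((z_{α/2} + z_β) / d)².
z_{α/2} + z_β = 2.576 + 1.282 = 3.858.
n = 2 × (3.858 / 1.016)² = 2 × 3.797² = 2 × 14.42 = 28.8.
Round up to the next whole participant.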